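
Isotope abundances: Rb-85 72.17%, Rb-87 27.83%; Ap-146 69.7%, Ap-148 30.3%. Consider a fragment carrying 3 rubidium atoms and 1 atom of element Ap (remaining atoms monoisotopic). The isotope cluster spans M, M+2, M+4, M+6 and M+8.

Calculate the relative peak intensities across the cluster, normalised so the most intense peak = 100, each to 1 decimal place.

Rubidium pattern (n=3): 0.37589809 : 0.43485841 : 0.16768892 : 0.02155458
Element Ap pattern (n=1): 0.6970 : 0.3030
Convolve the two distributions (both contribute in 2-u steps):
  M: 0.37589809×0.6970 = 0.262001
  M+2: 0.37589809×0.3030 + 0.43485841×0.6970 = 0.416993
  M+4: 0.43485841×0.3030 + 0.16768892×0.6970 = 0.248641
  M+6: 0.16768892×0.3030 + 0.02155458×0.6970 = 0.065833
  M+8: 0.02155458×0.3030 = 0.006531
Scale to base peak (0.416993) = 100: 62.8 : 100.0 : 59.6 : 15.8 : 1.6

62.8 : 100.0 : 59.6 : 15.8 : 1.6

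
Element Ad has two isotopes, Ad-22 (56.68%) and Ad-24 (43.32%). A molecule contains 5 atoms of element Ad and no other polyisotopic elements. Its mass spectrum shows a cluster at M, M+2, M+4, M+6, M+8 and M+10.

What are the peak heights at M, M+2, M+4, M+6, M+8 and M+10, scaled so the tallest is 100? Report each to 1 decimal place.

17.1 : 65.4 : 100.0 : 76.4 : 29.2 : 4.5

Expanding (0.5668 + 0.4332)^5:
P(M) = 0.5668^5 = 0.058499
P(M+2) = 5 × 0.5668^4 × 0.4332^1 = 0.223552
P(M+4) = 10 × 0.5668^3 × 0.4332^2 = 0.341717
P(M+6) = 10 × 0.5668^2 × 0.4332^3 = 0.261171
P(M+8) = 5 × 0.5668^1 × 0.4332^4 = 0.099805
P(M+10) = 0.4332^5 = 0.015256
The M+4 peak is largest (0.341717); scaling to 100 gives 17.1 : 65.4 : 100.0 : 76.4 : 29.2 : 4.5.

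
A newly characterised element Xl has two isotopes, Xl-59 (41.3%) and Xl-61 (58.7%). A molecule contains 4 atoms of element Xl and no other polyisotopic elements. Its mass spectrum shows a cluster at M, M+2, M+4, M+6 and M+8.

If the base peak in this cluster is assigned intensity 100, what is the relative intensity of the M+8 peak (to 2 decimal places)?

Binomial terms of (0.413 + 0.587)^4: M 0.0291, M+2 0.1654, M+4 0.3526, M+6 0.3341, M+8 0.1187 → M+4 is the base peak.
P(M+4) = C(4,2) × 0.413^2 × 0.587^2 = 6 × 0.170569 × 0.344569 = 0.352637 (base)
P(M+8) = C(4,4) × 0.413^0 × 0.587^4 = 1 × 1.0000 × 0.1187278 = 0.118728
Relative intensity = 0.118728 / 0.352637 × 100 = 33.67

33.67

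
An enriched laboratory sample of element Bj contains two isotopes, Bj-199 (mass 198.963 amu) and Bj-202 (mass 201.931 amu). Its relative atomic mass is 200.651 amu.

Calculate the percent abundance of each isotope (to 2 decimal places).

With x = fraction of Bj-199 (so Bj-202 is 1 − x):
198.963·x + 201.931·(1 − x) = 200.651
(198.963 − 201.931)·x = 200.651 − 201.931
x = -1.280 / -2.968 = 0.43127 → 43.13% Bj-199, 56.87% Bj-202.

Bj-199: 43.13%, Bj-202: 56.87%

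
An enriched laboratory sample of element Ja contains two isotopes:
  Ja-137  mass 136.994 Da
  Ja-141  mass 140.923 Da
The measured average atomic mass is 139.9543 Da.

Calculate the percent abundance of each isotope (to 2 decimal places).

Writing the weighted mean with unknown fraction x of Ja-137:
136.994·x + 140.923·(1 − x) = 139.9543
(136.994 − 140.923)·x = 139.9543 − 140.923
x = -0.9687 / -3.929 = 0.24655 → 24.66% Ja-137, 75.34% Ja-141.

Ja-137: 24.66%, Ja-141: 75.34%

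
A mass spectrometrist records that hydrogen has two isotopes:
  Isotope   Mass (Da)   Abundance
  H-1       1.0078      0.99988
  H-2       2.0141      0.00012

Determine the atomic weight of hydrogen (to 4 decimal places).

Weight each isotope mass by its fractional abundance: 0.99988 × 1.0078 + 0.00012 × 2.0141
= 1.00768 + 0.00024 = 1.00792 Da

1.0079 Da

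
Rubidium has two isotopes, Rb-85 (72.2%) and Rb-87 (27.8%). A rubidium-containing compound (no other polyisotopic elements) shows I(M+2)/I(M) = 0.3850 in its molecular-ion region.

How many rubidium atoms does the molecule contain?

For n independent Rb atoms, I(M+2)/I(M) = n · (abundance Rb-87) / (abundance Rb-85) = n · 0.278/0.722.
n = 0.3850 × 0.722/0.278 = 1.00 ≈ 1

1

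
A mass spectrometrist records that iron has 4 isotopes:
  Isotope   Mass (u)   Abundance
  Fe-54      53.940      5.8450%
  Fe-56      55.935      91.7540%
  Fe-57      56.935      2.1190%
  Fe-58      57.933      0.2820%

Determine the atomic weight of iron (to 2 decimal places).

55.85 u

Average mass = Σ (abundance × isotope mass) = 0.058450 × 53.940 + 0.917540 × 55.935 + 0.021190 × 56.935 + 0.002820 × 57.933
= 3.1528 + 51.3226 + 1.2065 + 0.1634 = 55.8453 u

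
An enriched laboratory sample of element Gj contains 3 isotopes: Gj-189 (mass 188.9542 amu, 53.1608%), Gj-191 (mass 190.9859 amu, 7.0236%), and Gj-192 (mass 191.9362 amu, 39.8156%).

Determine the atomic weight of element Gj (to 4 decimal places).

190.2842 amu

Average mass = Σ (abundance × isotope mass) = 0.531608 × 188.9542 + 0.070236 × 190.9859 + 0.398156 × 191.9362
= 100.44956 + 13.41409 + 76.42055 = 190.28420 amu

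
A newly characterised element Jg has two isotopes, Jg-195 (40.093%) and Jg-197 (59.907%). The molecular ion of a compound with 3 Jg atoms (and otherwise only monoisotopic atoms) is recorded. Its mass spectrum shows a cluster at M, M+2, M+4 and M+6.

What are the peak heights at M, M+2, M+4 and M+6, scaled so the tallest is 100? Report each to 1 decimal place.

14.9 : 66.9 : 100.0 : 49.8

The 3 Jg atoms are independent, so intensities follow the terms of (0.40093 + 0.59907)^3.
P(M) = 0.40093^3 = 0.064447
P(M+2) = 3 × 0.40093^2 × 0.59907^1 = 0.288892
P(M+4) = 3 × 0.40093^1 × 0.59907^2 = 0.431663
P(M+6) = 0.59907^3 = 0.214997
The M+4 peak is largest (0.431663); scaling to 100 gives 14.9 : 66.9 : 100.0 : 49.8.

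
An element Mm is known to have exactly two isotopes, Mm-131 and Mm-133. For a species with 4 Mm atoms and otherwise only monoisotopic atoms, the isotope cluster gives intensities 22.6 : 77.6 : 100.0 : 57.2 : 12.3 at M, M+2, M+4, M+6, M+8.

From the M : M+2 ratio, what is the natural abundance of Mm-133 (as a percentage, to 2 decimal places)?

46.19%

Let p = fractional abundance of Mm-131. I(M+2)/I(M) = [C(4,1)·p^3·(1−p)] / p^4 = 4·(1−p)/p = 77.6/22.6 = 3.4336
(1−p)/p = 3.4336/4 = 0.8584  ⇒  p = 1/(1 + 0.8584) = 0.5381
Mm-131: 53.81%, Mm-133: 46.19%.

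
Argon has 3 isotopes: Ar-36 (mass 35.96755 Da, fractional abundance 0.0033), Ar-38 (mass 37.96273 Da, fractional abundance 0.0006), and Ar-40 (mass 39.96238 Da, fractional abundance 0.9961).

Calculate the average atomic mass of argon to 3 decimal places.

39.948 Da

Weight each isotope mass by its fractional abundance: 0.0033 × 35.96755 + 0.0006 × 37.96273 + 0.9961 × 39.96238
= 0.118693 + 0.022778 + 39.806527 = 39.947998 Da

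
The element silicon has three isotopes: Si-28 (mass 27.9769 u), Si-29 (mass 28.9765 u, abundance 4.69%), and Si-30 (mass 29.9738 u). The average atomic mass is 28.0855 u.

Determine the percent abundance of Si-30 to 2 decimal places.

3.09%

Let x and y be the fractions of Si-28 and Si-30. Then x + y = 1 − 0.0469 = 0.9531 and 27.9769x + 29.9738y = 28.0855 − 0.0469×28.9765 = 26.72650215.
Substituting: 27.9769x + 29.9738(0.9531 − x) = 26.72650215
(27.9769 − 29.9738)x = -1.84152663  ⇒  x = 0.92219, y = 0.03091
Si-28: 92.22%, Si-30: 3.09%.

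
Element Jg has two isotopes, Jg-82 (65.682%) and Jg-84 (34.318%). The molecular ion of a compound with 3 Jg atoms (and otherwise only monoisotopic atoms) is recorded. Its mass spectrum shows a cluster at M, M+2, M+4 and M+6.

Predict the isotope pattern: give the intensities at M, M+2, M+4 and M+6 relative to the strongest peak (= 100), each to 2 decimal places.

Each Jg atom is independently Jg-82 (p = 0.65682) or Jg-84 (q = 0.34318); the cluster is the binomial expansion (p + q)^3.
P(M) = 0.65682^3 = 0.283360
P(M+2) = 3 × 0.65682^2 × 0.34318^1 = 0.444156
P(M+4) = 3 × 0.65682^1 × 0.34318^2 = 0.232066
P(M+6) = 0.34318^3 = 0.040417
The M+2 peak is largest (0.444156); scaling to 100 gives 63.80 : 100.00 : 52.25 : 9.10.

63.80 : 100.00 : 52.25 : 9.10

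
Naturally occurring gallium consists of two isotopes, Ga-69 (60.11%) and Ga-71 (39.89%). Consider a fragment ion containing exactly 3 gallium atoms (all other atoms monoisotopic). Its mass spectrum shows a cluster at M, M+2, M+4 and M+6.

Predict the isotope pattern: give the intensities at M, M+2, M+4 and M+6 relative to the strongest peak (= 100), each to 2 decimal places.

50.23 : 100.00 : 66.36 : 14.68

Each Ga atom is independently Ga-69 (p = 0.6011) or Ga-71 (q = 0.3989); the cluster is the binomial expansion (p + q)^3.
P(M) = 0.6011^3 = 0.217190
P(M+2) = 3 × 0.6011^2 × 0.3989^1 = 0.432393
P(M+4) = 3 × 0.6011^1 × 0.3989^2 = 0.286943
P(M+6) = 0.3989^3 = 0.063473
The M+2 peak is largest (0.432393); scaling to 100 gives 50.23 : 100.00 : 66.36 : 14.68.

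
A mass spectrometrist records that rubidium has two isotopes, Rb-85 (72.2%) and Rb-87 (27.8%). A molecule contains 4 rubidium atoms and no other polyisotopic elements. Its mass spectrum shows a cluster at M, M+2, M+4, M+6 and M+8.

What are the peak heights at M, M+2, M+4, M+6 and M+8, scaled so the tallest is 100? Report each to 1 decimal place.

The 4 Rb atoms are independent, so intensities follow the terms of (0.722 + 0.278)^4.
P(M) = 0.722^4 = 0.271737
P(M+2) = 4 × 0.722^3 × 0.278^1 = 0.418520
P(M+4) = 6 × 0.722^2 × 0.278^2 = 0.241721
P(M+6) = 4 × 0.722^1 × 0.278^3 = 0.062049
P(M+8) = 0.278^4 = 0.005973
The M+2 peak is largest (0.418520); scaling to 100 gives 64.9 : 100.0 : 57.8 : 14.8 : 1.4.

64.9 : 100.0 : 57.8 : 14.8 : 1.4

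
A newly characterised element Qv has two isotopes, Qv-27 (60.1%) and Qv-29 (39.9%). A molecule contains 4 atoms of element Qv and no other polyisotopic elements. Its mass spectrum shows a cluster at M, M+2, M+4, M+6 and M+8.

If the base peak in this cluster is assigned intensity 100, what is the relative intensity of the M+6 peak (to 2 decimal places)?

44.08

(0.601 + 0.399)^4 gives M 0.1305, M+2 0.3465, M+4 0.3450, M+6 0.1527, M+8 0.0253; the largest is M+2.
P(M+2) = C(4,1) × 0.601^3 × 0.399^1 = 4 × 0.2170818 × 0.3990 = 0.346463 (base)
P(M+6) = C(4,3) × 0.601^1 × 0.399^3 = 4 × 0.6010 × 0.0635212 = 0.152705
Relative intensity = 0.152705 / 0.346463 × 100 = 44.08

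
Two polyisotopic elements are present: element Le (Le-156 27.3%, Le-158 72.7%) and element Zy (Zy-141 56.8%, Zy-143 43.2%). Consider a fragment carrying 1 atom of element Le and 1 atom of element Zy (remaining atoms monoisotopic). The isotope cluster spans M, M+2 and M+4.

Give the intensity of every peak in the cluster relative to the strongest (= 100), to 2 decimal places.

29.21 : 100.00 : 59.16

Element Le pattern (n=1): 0.2730 : 0.7270
Element Zy pattern (n=1): 0.5680 : 0.4320
Convolve the two distributions (both contribute in 2-u steps):
  M: 0.2730×0.5680 = 0.155064
  M+2: 0.2730×0.4320 + 0.7270×0.5680 = 0.530872
  M+4: 0.7270×0.4320 = 0.314064
Scale to base peak (0.530872) = 100: 29.21 : 100.00 : 59.16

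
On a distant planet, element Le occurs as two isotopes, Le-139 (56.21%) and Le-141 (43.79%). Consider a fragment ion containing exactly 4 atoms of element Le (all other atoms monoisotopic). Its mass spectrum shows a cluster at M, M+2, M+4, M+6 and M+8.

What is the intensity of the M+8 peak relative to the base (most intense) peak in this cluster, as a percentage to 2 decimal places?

10.12%

Binomial terms of (0.5621 + 0.4379)^4: M 0.0998, M+2 0.3111, M+4 0.3635, M+6 0.1888, M+8 0.0368 → M+4 is the base peak.
P(M+4) = C(4,2) × 0.5621^2 × 0.4379^2 = 6 × 0.31595641 × 0.19175641 = 0.363520 (base)
P(M+8) = C(4,4) × 0.5621^0 × 0.4379^4 = 1 × 1.0000 × 0.03677052 = 0.036771
Relative intensity = 0.036771 / 0.363520 × 100 = 10.12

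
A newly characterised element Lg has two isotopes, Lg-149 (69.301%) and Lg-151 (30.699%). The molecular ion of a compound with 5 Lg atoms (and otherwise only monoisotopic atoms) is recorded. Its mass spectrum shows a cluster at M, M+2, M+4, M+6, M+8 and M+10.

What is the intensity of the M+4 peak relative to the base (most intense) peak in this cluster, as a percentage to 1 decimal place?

Term probabilities: M 0.1598, M+2 0.3540, M+4 0.3137, M+6 0.1389, M+8 0.0308, M+10 0.0027. Base peak = M+2.
P(M+2) = C(5,1) × 0.69301^4 × 0.30699^1 = 5 × 0.23065241 × 0.30699 = 0.354040 (base)
P(M+4) = C(5,2) × 0.69301^3 × 0.30699^2 = 10 × 0.33282696 × 0.09424286 = 0.313666
Relative intensity = 0.313666 / 0.354040 × 100 = 88.6

88.6%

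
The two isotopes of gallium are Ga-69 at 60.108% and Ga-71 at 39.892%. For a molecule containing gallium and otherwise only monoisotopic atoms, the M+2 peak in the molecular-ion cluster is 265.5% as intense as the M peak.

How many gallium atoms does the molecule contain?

4

For n independent Ga atoms, I(M+2)/I(M) = n · (abundance Ga-71) / (abundance Ga-69) = n · 0.39892/0.60108.
n = 2.655 × 0.60108/0.39892 = 4.00 ≈ 4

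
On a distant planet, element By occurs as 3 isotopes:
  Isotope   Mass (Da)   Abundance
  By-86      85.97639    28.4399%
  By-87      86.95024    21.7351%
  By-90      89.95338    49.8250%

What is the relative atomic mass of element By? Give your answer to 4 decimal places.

88.1696 Da

The abundance-weighted mean is 0.284399 × 85.97639 + 0.217351 × 86.95024 + 0.498250 × 89.95338
= 24.451599 + 18.898722 + 44.819272 = 88.169593 Da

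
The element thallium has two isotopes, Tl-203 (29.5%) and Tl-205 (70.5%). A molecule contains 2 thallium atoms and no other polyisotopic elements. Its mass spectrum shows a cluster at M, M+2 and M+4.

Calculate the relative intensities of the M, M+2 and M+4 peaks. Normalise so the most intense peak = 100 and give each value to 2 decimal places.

Expanding (0.295 + 0.705)^2:
P(M) = 0.295^2 = 0.087025
P(M+2) = 2 × 0.295^1 × 0.705^1 = 0.415950
P(M+4) = 0.705^2 = 0.497025
The M+4 peak is largest (0.497025); scaling to 100 gives 17.51 : 83.69 : 100.00.

17.51 : 83.69 : 100.00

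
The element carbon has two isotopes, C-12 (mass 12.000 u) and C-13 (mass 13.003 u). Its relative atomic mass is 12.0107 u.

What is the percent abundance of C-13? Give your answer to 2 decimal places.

1.07%

Writing the weighted mean with unknown fraction x of C-12:
12.000·x + 13.003·(1 − x) = 12.0107
(12.000 − 13.003)·x = 12.0107 − 13.003
x = -0.9923 / -1.003 = 0.98933 → 98.93% C-12, 1.07% C-13.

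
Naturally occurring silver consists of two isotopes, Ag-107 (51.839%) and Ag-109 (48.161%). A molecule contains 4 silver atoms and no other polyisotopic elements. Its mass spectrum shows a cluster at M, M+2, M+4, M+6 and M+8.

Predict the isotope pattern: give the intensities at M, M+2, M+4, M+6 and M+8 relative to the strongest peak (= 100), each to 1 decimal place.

19.3 : 71.8 : 100.0 : 61.9 : 14.4

Expanding (0.51839 + 0.48161)^4:
P(M) = 0.51839^4 = 0.072215
P(M+2) = 4 × 0.51839^3 × 0.48161^1 = 0.268365
P(M+4) = 6 × 0.51839^2 × 0.48161^2 = 0.373986
P(M+6) = 4 × 0.51839^1 × 0.48161^3 = 0.231634
P(M+8) = 0.48161^4 = 0.053800
The M+4 peak is largest (0.373986); scaling to 100 gives 19.3 : 71.8 : 100.0 : 61.9 : 14.4.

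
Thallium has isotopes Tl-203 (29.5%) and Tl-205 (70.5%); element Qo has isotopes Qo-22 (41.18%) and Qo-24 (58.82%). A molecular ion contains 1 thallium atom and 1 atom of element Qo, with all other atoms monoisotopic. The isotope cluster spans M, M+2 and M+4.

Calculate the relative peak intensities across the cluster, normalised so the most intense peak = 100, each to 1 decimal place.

Thallium pattern (n=1): 0.2950 : 0.7050
Element Qo pattern (n=1): 0.4118 : 0.5882
Convolve the two distributions (both contribute in 2-u steps):
  M: 0.2950×0.4118 = 0.121481
  M+2: 0.2950×0.5882 + 0.7050×0.4118 = 0.463838
  M+4: 0.7050×0.5882 = 0.414681
Scale to base peak (0.463838) = 100: 26.2 : 100.0 : 89.4

26.2 : 100.0 : 89.4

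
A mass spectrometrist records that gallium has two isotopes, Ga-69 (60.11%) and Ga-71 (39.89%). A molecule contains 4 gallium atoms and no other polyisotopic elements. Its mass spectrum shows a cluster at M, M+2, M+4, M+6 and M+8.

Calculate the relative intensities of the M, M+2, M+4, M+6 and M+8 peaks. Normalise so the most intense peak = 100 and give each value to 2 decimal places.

Expanding (0.6011 + 0.3989)^4:
P(M) = 0.6011^4 = 0.130553
P(M+2) = 4 × 0.6011^3 × 0.3989^1 = 0.346549
P(M+4) = 6 × 0.6011^2 × 0.3989^2 = 0.344963
P(M+6) = 4 × 0.6011^1 × 0.3989^3 = 0.152616
P(M+8) = 0.3989^4 = 0.025320
The M+2 peak is largest (0.346549); scaling to 100 gives 37.67 : 100.00 : 99.54 : 44.04 : 7.31.

37.67 : 100.00 : 99.54 : 44.04 : 7.31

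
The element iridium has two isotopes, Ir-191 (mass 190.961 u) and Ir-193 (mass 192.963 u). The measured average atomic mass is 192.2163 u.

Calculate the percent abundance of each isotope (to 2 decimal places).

Ir-191: 37.30%, Ir-193: 62.70%

Writing the weighted mean with unknown fraction x of Ir-191:
190.961·x + 192.963·(1 − x) = 192.2163
(190.961 − 192.963)·x = 192.2163 − 192.963
x = -0.7467 / -2.002 = 0.37298 → 37.30% Ir-191, 62.70% Ir-193.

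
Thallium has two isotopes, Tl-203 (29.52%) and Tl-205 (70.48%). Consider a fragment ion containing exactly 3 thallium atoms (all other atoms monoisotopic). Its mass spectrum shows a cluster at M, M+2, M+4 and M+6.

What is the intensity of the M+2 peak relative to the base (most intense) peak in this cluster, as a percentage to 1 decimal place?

(0.2952 + 0.7048)^3 gives M 0.0257, M+2 0.1843, M+4 0.4399, M+6 0.3501; the largest is M+4.
P(M+4) = C(3,2) × 0.2952^1 × 0.7048^2 = 3 × 0.2952 × 0.49674304 = 0.439916 (base)
P(M+2) = C(3,1) × 0.2952^2 × 0.7048^1 = 3 × 0.08714304 × 0.7048 = 0.184255
Relative intensity = 0.184255 / 0.439916 × 100 = 41.9

41.9%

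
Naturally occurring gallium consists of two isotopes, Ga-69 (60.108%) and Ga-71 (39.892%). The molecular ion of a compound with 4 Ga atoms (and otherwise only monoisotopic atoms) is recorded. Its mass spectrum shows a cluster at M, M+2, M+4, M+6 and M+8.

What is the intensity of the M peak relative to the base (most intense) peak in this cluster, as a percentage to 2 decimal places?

(0.60108 + 0.39892)^4 gives M 0.1305, M+2 0.3465, M+4 0.3450, M+6 0.1526, M+8 0.0253; the largest is M+2.
P(M+2) = C(4,1) × 0.60108^3 × 0.39892^1 = 4 × 0.2171685 × 0.39892 = 0.346531 (base)
P(M) = C(4,0) × 0.60108^4 × 0.39892^0 = 1 × 0.13053564 × 1.0000 = 0.130536
Relative intensity = 0.130536 / 0.346531 × 100 = 37.67

37.67%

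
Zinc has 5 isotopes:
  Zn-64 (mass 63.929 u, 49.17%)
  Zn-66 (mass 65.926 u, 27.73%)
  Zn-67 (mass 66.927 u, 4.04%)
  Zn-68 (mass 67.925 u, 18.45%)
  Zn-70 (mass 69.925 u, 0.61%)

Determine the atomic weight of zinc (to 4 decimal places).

65.3777 u

The abundance-weighted mean is 0.4917 × 63.929 + 0.2773 × 65.926 + 0.0404 × 66.927 + 0.1845 × 67.925 + 0.0061 × 69.925
= 31.43389 + 18.28128 + 2.70385 + 12.53216 + 0.42654 = 65.37772 u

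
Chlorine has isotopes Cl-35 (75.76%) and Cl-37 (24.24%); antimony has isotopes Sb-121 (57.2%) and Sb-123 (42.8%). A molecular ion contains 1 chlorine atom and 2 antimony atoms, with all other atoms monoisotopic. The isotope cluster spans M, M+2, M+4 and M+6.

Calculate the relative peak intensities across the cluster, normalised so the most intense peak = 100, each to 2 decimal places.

55.05 : 100.00 : 57.18 : 9.86

Chlorine pattern (n=1): 0.7576 : 0.2424
Antimony pattern (n=2): 0.327184 : 0.489632 : 0.183184
Convolve the two distributions (both contribute in 2-u steps):
  M: 0.7576×0.327184 = 0.247875
  M+2: 0.7576×0.489632 + 0.2424×0.327184 = 0.450255
  M+4: 0.7576×0.183184 + 0.2424×0.489632 = 0.257467
  M+6: 0.2424×0.183184 = 0.044404
Scale to base peak (0.450255) = 100: 55.05 : 100.00 : 57.18 : 9.86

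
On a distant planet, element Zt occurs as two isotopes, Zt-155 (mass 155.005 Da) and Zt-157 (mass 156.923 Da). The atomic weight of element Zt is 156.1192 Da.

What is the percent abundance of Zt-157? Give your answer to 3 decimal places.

58.092%

With x = fraction of Zt-155 (so Zt-157 is 1 − x):
155.005·x + 156.923·(1 − x) = 156.1192
(155.005 − 156.923)·x = 156.1192 − 156.923
x = -0.8038 / -1.918 = 0.41908 → 41.908% Zt-155, 58.092% Zt-157.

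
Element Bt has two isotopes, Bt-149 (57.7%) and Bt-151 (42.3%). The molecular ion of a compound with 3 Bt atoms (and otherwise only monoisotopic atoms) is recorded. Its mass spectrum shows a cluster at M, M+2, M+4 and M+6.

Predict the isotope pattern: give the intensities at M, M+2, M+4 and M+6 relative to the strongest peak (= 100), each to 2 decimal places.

45.47 : 100.00 : 73.31 : 17.91

The 3 Bt atoms are independent, so intensities follow the terms of (0.577 + 0.423)^3.
P(M) = 0.577^3 = 0.192100
P(M+2) = 3 × 0.577^2 × 0.423^1 = 0.422487
P(M+4) = 3 × 0.577^1 × 0.423^2 = 0.309726
P(M+6) = 0.423^3 = 0.075687
The M+2 peak is largest (0.422487); scaling to 100 gives 45.47 : 100.00 : 73.31 : 17.91.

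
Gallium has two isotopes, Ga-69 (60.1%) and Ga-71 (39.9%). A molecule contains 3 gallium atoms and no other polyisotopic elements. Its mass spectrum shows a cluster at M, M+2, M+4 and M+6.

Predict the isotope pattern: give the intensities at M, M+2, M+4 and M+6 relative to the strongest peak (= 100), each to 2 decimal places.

The 3 Ga atoms are independent, so intensities follow the terms of (0.601 + 0.399)^3.
P(M) = 0.601^3 = 0.217082
P(M+2) = 3 × 0.601^2 × 0.399^1 = 0.432358
P(M+4) = 3 × 0.601^1 × 0.399^2 = 0.287039
P(M+6) = 0.399^3 = 0.063521
The M+2 peak is largest (0.432358); scaling to 100 gives 50.21 : 100.00 : 66.39 : 14.69.

50.21 : 100.00 : 66.39 : 14.69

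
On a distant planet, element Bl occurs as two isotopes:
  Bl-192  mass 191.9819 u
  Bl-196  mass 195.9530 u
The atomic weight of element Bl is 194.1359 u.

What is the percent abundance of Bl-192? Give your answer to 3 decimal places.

45.758%

Let x be the fractional abundance of Bl-192; then Bl-196 has abundance 1 − x.
191.9819·x + 195.9530·(1 − x) = 194.1359
(191.9819 − 195.9530)·x = 194.1359 − 195.9530
x = -1.8171 / -3.9711 = 0.45758 → 45.758% Bl-192, 54.242% Bl-196.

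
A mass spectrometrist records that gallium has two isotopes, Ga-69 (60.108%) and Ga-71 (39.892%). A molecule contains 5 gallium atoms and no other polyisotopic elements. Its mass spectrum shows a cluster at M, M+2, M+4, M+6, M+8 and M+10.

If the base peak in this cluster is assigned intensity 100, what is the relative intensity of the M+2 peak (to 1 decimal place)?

75.3

(0.60108 + 0.39892)^5 gives M 0.0785, M+2 0.2604, M+4 0.3456, M+6 0.2294, M+8 0.0761, M+10 0.0101; the largest is M+4.
P(M+4) = C(5,2) × 0.60108^3 × 0.39892^2 = 10 × 0.2171685 × 0.15913717 = 0.345596 (base)
P(M+2) = C(5,1) × 0.60108^4 × 0.39892^1 = 5 × 0.13053564 × 0.39892 = 0.260366
Relative intensity = 0.260366 / 0.345596 × 100 = 75.3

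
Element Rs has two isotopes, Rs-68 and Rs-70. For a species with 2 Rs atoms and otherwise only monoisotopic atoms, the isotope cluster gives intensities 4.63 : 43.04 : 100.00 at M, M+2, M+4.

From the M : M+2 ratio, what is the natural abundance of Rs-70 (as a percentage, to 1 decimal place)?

Let p = fractional abundance of Rs-68. I(M+2)/I(M) = [C(2,1)·p^1·(1−p)] / p^2 = 2·(1−p)/p = 43.04/4.63 = 9.2959
(1−p)/p = 9.2959/2 = 4.6479  ⇒  p = 1/(1 + 4.6479) = 0.1771
Rs-68: 17.7%, Rs-70: 82.3%.

82.3%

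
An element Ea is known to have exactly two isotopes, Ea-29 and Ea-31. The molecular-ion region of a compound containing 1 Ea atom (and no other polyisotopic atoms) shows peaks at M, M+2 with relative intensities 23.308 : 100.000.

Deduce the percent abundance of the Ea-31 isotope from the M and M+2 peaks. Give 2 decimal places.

81.10%

Let p = fractional abundance of Ea-29. I(M+2)/I(M) = [C(1,1)·p^0·(1−p)] / p^1 = 1·(1−p)/p = 100.000/23.308 = 4.2904
(1−p)/p = 4.2904/1 = 4.2904  ⇒  p = 1/(1 + 4.2904) = 0.1890
Ea-29: 18.90%, Ea-31: 81.10%.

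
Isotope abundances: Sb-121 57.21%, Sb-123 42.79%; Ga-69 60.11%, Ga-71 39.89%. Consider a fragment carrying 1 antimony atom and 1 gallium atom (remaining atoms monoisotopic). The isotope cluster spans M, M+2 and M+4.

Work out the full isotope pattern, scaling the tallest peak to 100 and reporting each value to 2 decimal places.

70.84 : 100.00 : 35.16

Antimony pattern (n=1): 0.5721 : 0.4279
Gallium pattern (n=1): 0.6011 : 0.3989
Convolve the two distributions (both contribute in 2-u steps):
  M: 0.5721×0.6011 = 0.343889
  M+2: 0.5721×0.3989 + 0.4279×0.6011 = 0.485421
  M+4: 0.4279×0.3989 = 0.170689
Scale to base peak (0.485421) = 100: 70.84 : 100.00 : 35.16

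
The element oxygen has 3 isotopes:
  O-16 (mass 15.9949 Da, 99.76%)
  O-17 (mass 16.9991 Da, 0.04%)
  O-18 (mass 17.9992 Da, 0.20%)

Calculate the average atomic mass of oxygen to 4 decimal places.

15.9993 Da

Weight each isotope mass by its fractional abundance: 0.9976 × 15.9949 + 0.0004 × 16.9991 + 0.0020 × 17.9992
= 15.95651 + 0.00680 + 0.03600 = 15.99931 Da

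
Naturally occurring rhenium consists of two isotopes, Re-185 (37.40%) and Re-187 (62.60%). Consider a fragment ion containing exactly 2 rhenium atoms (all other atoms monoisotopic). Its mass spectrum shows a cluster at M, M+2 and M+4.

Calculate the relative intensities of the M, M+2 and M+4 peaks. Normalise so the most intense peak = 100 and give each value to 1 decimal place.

Each Re atom is independently Re-185 (p = 0.3740) or Re-187 (q = 0.6260); the cluster is the binomial expansion (p + q)^2.
P(M) = 0.3740^2 = 0.139876
P(M+2) = 2 × 0.3740^1 × 0.6260^1 = 0.468248
P(M+4) = 0.6260^2 = 0.391876
The M+2 peak is largest (0.468248); scaling to 100 gives 29.9 : 100.0 : 83.7.

29.9 : 100.0 : 83.7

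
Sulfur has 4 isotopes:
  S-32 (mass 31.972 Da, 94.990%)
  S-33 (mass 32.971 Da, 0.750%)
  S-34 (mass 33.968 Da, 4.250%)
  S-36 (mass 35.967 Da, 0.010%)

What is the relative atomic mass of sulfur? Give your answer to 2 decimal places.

32.06 Da

Average mass = Σ (abundance × isotope mass) = 0.94990 × 31.972 + 0.00750 × 32.971 + 0.04250 × 33.968 + 0.00010 × 35.967
= 30.3702 + 0.2473 + 1.4436 + 0.0036 = 32.0647 Da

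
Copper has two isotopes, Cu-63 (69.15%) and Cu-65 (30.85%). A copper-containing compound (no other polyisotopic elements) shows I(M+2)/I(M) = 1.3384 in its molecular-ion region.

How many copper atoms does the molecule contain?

The M+2/M ratio from n Cu atoms is n · q/p = n · 0.3085/0.6915.
n = 1.3384 × 0.6915/0.3085 = 3.00 ≈ 3

3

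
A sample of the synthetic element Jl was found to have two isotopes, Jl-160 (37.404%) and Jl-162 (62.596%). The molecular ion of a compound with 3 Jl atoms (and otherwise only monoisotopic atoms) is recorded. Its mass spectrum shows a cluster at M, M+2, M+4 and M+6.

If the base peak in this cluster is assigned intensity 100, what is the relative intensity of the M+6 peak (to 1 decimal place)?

55.8

(0.37404 + 0.62596)^3 gives M 0.0523, M+2 0.2627, M+4 0.4397, M+6 0.2453; the largest is M+4.
P(M+4) = C(3,2) × 0.37404^1 × 0.62596^2 = 3 × 0.37404 × 0.39182592 = 0.439676 (base)
P(M+6) = C(3,3) × 0.37404^0 × 0.62596^3 = 1 × 1.0000 × 0.24526735 = 0.245267
Relative intensity = 0.245267 / 0.439676 × 100 = 55.8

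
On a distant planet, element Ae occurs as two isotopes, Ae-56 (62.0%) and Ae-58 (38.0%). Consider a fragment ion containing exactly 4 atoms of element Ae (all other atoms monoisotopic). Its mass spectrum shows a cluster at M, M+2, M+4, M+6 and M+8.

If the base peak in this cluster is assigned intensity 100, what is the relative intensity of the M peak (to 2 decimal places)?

(0.620 + 0.380)^4 gives M 0.1478, M+2 0.3623, M+4 0.3330, M+6 0.1361, M+8 0.0209; the largest is M+2.
P(M+2) = C(4,1) × 0.620^3 × 0.380^1 = 4 × 0.238328 × 0.3800 = 0.362259 (base)
P(M) = C(4,0) × 0.620^4 × 0.380^0 = 1 × 0.14776336 × 1.0000 = 0.147763
Relative intensity = 0.147763 / 0.362259 × 100 = 40.79

40.79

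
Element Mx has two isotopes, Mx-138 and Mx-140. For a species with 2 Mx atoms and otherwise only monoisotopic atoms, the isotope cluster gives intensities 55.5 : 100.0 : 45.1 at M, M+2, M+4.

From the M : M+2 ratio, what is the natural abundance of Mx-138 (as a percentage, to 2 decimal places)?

If p is the fraction of Mx that is Mx-138, then I(M+2)/I(M) = [C(2,1)·p^1·(1−p)] / p^2 = 2·(1−p)/p = 100.0/55.5 = 1.8018
(1−p)/p = 1.8018/2 = 0.9009  ⇒  p = 1/(1 + 0.9009) = 0.5261
Mx-138: 52.61%, Mx-140: 47.39%.

52.61%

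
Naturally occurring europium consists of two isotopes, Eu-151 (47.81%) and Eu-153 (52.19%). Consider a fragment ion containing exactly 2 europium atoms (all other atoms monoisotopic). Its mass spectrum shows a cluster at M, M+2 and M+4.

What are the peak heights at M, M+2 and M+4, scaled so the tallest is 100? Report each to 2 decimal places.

45.80 : 100.00 : 54.58

Each Eu atom is independently Eu-151 (p = 0.4781) or Eu-153 (q = 0.5219); the cluster is the binomial expansion (p + q)^2.
P(M) = 0.4781^2 = 0.228580
P(M+2) = 2 × 0.4781^1 × 0.5219^1 = 0.499041
P(M+4) = 0.5219^2 = 0.272380
The M+2 peak is largest (0.499041); scaling to 100 gives 45.80 : 100.00 : 54.58.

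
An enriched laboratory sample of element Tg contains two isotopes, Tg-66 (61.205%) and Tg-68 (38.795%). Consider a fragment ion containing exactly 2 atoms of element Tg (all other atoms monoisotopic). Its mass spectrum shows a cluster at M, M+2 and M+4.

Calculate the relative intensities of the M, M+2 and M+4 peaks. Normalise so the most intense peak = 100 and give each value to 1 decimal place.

Each Tg atom is independently Tg-66 (p = 0.61205) or Tg-68 (q = 0.38795); the cluster is the binomial expansion (p + q)^2.
P(M) = 0.61205^2 = 0.374605
P(M+2) = 2 × 0.61205^1 × 0.38795^1 = 0.474890
P(M+4) = 0.38795^2 = 0.150505
The M+2 peak is largest (0.474890); scaling to 100 gives 78.9 : 100.0 : 31.7.

78.9 : 100.0 : 31.7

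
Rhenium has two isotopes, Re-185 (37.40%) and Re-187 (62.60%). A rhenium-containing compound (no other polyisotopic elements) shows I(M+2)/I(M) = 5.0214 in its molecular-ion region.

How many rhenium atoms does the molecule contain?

For n independent Re atoms, I(M+2)/I(M) = n · (abundance Re-187) / (abundance Re-185) = n · 0.6260/0.3740.
n = 5.0214 × 0.3740/0.6260 = 3.00 ≈ 3

3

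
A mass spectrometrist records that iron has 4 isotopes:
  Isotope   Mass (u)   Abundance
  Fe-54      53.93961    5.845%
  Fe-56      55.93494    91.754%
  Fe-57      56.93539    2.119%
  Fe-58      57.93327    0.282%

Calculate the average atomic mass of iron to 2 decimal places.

55.85 u

Average mass = Σ (abundance × isotope mass) = 0.05845 × 53.93961 + 0.91754 × 55.93494 + 0.02119 × 56.93539 + 0.00282 × 57.93327
= 3.152770 + 51.322545 + 1.206461 + 0.163372 = 55.845148 u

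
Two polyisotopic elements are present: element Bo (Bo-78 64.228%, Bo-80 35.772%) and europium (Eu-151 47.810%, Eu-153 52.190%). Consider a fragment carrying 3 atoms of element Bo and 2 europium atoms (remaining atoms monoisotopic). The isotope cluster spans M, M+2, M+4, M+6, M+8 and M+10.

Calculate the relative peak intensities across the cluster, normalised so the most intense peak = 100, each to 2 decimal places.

17.33 : 66.79 : 100.00 : 72.71 : 25.76 : 3.57

Element Bo pattern (n=3): 0.26495566 : 0.44270382 : 0.24656538 : 0.04577514
Europium pattern (n=2): 0.22857961 : 0.49904078 : 0.27237961
Convolve the two distributions (both contribute in 2-u steps):
  M: 0.26495566×0.22857961 = 0.060563
  M+2: 0.26495566×0.49904078 + 0.44270382×0.22857961 = 0.233417
  M+4: 0.26495566×0.27237961 + 0.44270382×0.49904078 + 0.24656538×0.22857961 = 0.349456
  M+6: 0.44270382×0.27237961 + 0.24656538×0.49904078 + 0.04577514×0.22857961 = 0.254093
  M+8: 0.24656538×0.27237961 + 0.04577514×0.49904078 = 0.090003
  M+10: 0.04577514×0.27237961 = 0.012468
Scale to base peak (0.349456) = 100: 17.33 : 66.79 : 100.00 : 72.71 : 25.76 : 3.57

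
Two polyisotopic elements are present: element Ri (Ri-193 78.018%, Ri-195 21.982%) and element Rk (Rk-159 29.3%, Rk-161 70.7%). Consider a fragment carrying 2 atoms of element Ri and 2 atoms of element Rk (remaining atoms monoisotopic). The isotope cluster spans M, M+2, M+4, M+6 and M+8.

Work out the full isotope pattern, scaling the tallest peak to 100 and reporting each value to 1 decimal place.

11.6 : 62.5 : 100.0 : 42.5 : 5.4

Element Ri pattern (n=2): 0.60868083 : 0.34299834 : 0.04832083
Element Rk pattern (n=2): 0.085849 : 0.414302 : 0.499849
Convolve the two distributions (both contribute in 2-u steps):
  M: 0.60868083×0.085849 = 0.052255
  M+2: 0.60868083×0.414302 + 0.34299834×0.085849 = 0.281624
  M+4: 0.60868083×0.499849 + 0.34299834×0.414302 + 0.04832083×0.085849 = 0.450502
  M+6: 0.34299834×0.499849 + 0.04832083×0.414302 = 0.191467
  M+8: 0.04832083×0.499849 = 0.024153
Scale to base peak (0.450502) = 100: 11.6 : 62.5 : 100.0 : 42.5 : 5.4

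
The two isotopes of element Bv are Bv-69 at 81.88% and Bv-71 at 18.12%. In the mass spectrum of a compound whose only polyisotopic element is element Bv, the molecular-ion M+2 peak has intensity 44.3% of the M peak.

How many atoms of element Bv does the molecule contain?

2

With n Bv atoms, P(M+2)/P(M) = C(n,1)·p^(n−1)q / p^n = n·q/p = n · 0.1812/0.8188.
n = 0.443 × 0.8188/0.1812 = 2.00 ≈ 2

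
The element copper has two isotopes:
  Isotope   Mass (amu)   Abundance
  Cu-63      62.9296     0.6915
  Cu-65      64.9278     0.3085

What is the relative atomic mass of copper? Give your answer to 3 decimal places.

63.546 amu

Weight each isotope mass by its fractional abundance: 0.6915 × 62.9296 + 0.3085 × 64.9278
= 43.51582 + 20.03023 = 63.54605 amu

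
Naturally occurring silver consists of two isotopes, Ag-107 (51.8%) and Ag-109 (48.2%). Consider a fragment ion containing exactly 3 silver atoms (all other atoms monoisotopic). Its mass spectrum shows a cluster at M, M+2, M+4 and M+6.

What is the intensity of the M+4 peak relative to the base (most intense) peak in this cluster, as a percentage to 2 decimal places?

93.05%

Binomial terms of (0.518 + 0.482)^3: M 0.1390, M+2 0.3880, M+4 0.3610, M+6 0.1120 → M+2 is the base peak.
P(M+2) = C(3,1) × 0.518^2 × 0.482^1 = 3 × 0.268324 × 0.4820 = 0.387997 (base)
P(M+4) = C(3,2) × 0.518^1 × 0.482^2 = 3 × 0.5180 × 0.232324 = 0.361031
Relative intensity = 0.361031 / 0.387997 × 100 = 93.05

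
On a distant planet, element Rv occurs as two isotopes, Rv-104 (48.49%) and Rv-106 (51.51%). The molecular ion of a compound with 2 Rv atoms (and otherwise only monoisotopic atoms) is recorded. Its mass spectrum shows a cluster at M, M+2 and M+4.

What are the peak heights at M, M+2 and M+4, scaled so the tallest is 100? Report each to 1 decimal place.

47.1 : 100.0 : 53.1

Each Rv atom is independently Rv-104 (p = 0.4849) or Rv-106 (q = 0.5151); the cluster is the binomial expansion (p + q)^2.
P(M) = 0.4849^2 = 0.235128
P(M+2) = 2 × 0.4849^1 × 0.5151^1 = 0.499544
P(M+4) = 0.5151^2 = 0.265328
The M+2 peak is largest (0.499544); scaling to 100 gives 47.1 : 100.0 : 53.1.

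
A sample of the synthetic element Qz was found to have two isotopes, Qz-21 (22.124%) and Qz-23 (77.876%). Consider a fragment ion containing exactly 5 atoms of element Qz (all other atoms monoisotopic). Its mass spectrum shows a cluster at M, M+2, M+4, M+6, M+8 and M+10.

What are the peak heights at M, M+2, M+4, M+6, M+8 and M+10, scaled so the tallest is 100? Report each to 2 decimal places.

Expanding (0.22124 + 0.77876)^5:
P(M) = 0.22124^5 = 0.000530
P(M+2) = 5 × 0.22124^4 × 0.77876^1 = 0.009329
P(M+4) = 10 × 0.22124^3 × 0.77876^2 = 0.065675
P(M+6) = 10 × 0.22124^2 × 0.77876^3 = 0.231174
P(M+8) = 5 × 0.22124^1 × 0.77876^4 = 0.406863
P(M+10) = 0.77876^5 = 0.286430
The M+8 peak is largest (0.406863); scaling to 100 gives 0.13 : 2.29 : 16.14 : 56.82 : 100.00 : 70.40.

0.13 : 2.29 : 16.14 : 56.82 : 100.00 : 70.40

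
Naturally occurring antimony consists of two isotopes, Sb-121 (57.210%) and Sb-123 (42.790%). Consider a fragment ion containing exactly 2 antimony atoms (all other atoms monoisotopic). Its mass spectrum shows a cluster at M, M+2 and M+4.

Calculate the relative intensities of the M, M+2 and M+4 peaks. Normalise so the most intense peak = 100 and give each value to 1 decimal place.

Expanding (0.57210 + 0.42790)^2:
P(M) = 0.57210^2 = 0.327298
P(M+2) = 2 × 0.57210^1 × 0.42790^1 = 0.489603
P(M+4) = 0.42790^2 = 0.183098
The M+2 peak is largest (0.489603); scaling to 100 gives 66.8 : 100.0 : 37.4.

66.8 : 100.0 : 37.4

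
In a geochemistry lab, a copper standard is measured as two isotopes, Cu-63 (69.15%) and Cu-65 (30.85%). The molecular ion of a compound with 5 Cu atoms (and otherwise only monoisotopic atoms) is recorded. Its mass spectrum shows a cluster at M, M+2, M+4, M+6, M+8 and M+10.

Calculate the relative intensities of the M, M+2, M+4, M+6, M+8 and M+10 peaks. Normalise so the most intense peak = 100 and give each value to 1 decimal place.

The 5 Cu atoms are independent, so intensities follow the terms of (0.6915 + 0.3085)^5.
P(M) = 0.6915^5 = 0.158111
P(M+2) = 5 × 0.6915^4 × 0.3085^1 = 0.352691
P(M+4) = 10 × 0.6915^3 × 0.3085^2 = 0.314693
P(M+6) = 10 × 0.6915^2 × 0.3085^3 = 0.140394
P(M+8) = 5 × 0.6915^1 × 0.3085^4 = 0.031317
P(M+10) = 0.3085^5 = 0.002794
The M+2 peak is largest (0.352691); scaling to 100 gives 44.8 : 100.0 : 89.2 : 39.8 : 8.9 : 0.8.

44.8 : 100.0 : 89.2 : 39.8 : 8.9 : 0.8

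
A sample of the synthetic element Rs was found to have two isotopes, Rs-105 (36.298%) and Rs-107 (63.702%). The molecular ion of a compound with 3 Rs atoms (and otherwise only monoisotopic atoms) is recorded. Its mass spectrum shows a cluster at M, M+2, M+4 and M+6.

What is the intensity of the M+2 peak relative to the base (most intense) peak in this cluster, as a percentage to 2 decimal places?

(0.36298 + 0.63702)^3 gives M 0.0478, M+2 0.2518, M+4 0.4419, M+6 0.2585; the largest is M+4.
P(M+4) = C(3,2) × 0.36298^1 × 0.63702^2 = 3 × 0.36298 × 0.40579448 = 0.441886 (base)
P(M+2) = C(3,1) × 0.36298^2 × 0.63702^1 = 3 × 0.13175448 × 0.63702 = 0.251791
Relative intensity = 0.251791 / 0.441886 × 100 = 56.98

56.98%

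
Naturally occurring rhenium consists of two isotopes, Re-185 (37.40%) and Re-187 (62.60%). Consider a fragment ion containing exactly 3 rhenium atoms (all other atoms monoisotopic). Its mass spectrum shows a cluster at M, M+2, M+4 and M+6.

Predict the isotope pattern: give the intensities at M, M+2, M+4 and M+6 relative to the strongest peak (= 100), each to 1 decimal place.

Each Re atom is independently Re-185 (p = 0.3740) or Re-187 (q = 0.6260); the cluster is the binomial expansion (p + q)^3.
P(M) = 0.3740^3 = 0.052314
P(M+2) = 3 × 0.3740^2 × 0.6260^1 = 0.262687
P(M+4) = 3 × 0.3740^1 × 0.6260^2 = 0.439685
P(M+6) = 0.6260^3 = 0.245314
The M+4 peak is largest (0.439685); scaling to 100 gives 11.9 : 59.7 : 100.0 : 55.8.

11.9 : 59.7 : 100.0 : 55.8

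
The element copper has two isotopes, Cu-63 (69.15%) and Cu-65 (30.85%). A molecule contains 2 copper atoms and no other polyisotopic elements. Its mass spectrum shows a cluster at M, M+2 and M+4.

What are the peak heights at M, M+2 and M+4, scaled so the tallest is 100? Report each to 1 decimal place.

100.0 : 89.2 : 19.9

The 2 Cu atoms are independent, so intensities follow the terms of (0.6915 + 0.3085)^2.
P(M) = 0.6915^2 = 0.478172
P(M+2) = 2 × 0.6915^1 × 0.3085^1 = 0.426656
P(M+4) = 0.3085^2 = 0.095172
The M peak is largest (0.478172); scaling to 100 gives 100.0 : 89.2 : 19.9.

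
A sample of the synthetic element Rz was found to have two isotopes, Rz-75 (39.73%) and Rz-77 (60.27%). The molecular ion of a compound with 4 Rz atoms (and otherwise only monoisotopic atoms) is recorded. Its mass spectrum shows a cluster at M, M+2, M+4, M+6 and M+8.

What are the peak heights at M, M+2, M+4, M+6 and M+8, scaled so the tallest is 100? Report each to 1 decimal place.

7.2 : 43.5 : 98.9 : 100.0 : 37.9

The 4 Rz atoms are independent, so intensities follow the terms of (0.3973 + 0.6027)^4.
P(M) = 0.3973^4 = 0.024916
P(M+2) = 4 × 0.3973^3 × 0.6027^1 = 0.151188
P(M+4) = 6 × 0.3973^2 × 0.6027^2 = 0.344026
P(M+6) = 4 × 0.3973^1 × 0.6027^3 = 0.347922
P(M+8) = 0.6027^4 = 0.131949
The M+6 peak is largest (0.347922); scaling to 100 gives 7.2 : 43.5 : 98.9 : 100.0 : 37.9.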